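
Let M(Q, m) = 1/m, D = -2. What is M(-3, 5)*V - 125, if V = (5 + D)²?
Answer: -616/5 ≈ -123.20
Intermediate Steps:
V = 9 (V = (5 - 2)² = 3² = 9)
M(-3, 5)*V - 125 = 9/5 - 125 = -616/5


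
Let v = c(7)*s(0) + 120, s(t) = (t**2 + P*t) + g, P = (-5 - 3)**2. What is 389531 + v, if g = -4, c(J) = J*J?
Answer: 389455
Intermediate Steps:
P = 64 (P = (-8)**2 = 64)
c(J) = J**2
s(t) = -4 + t**2 + 64*t (s(t) = (t**2 + 64*t) - 4 = -4 + t**2 + 64*t)
v = -76 (v = 7**2*(-4 + 0**2 + 64*0) + 120 = 49*(-4 + 0 + 0) + 120 = 49*(-4) + 120 = -196 + 120 = -76)
389531 + v = 389531 - 76 = 389455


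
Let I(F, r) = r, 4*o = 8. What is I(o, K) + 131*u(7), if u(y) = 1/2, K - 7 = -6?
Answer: 133/2 ≈ 66.500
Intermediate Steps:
K = 1 (K = 7 - 6 = 1)
o = 2 (o = (¼)*8 = 2)
u(y) = ½
I(o, K) + 131*u(7) = 1 + 131*(½) = 1 + 131/2 = 133/2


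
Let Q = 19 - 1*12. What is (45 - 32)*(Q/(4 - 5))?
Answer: -91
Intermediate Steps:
Q = 7 (Q = 19 - 12 = 7)
(45 - 32)*(Q/(4 - 5)) = (45 - 32)*(7/(4 - 5)) = 13*(7/(-1)) = 13*(-1*7) = 13*(-7) = -91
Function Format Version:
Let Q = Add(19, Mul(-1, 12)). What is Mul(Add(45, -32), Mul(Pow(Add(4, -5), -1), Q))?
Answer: -91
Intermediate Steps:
Q = 7 (Q = Add(19, -12) = 7)
Mul(Add(45, -32), Mul(Pow(Add(4, -5), -1), Q)) = Mul(Add(45, -32), Mul(Pow(Add(4, -5), -1), 7)) = Mul(13, Mul(Pow(-1, -1), 7)) = Mul(13, Mul(-1, 7)) = Mul(13, -7) = -91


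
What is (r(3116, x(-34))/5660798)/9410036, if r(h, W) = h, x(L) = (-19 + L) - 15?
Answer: 779/13317078242182 ≈ 5.8496e-11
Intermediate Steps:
x(L) = -34 + L
(r(3116, x(-34))/5660798)/9410036 = (3116/5660798)/9410036 = (3116*(1/5660798))*(1/9410036) = (1558/2830399)*(1/9410036) = 779/13317078242182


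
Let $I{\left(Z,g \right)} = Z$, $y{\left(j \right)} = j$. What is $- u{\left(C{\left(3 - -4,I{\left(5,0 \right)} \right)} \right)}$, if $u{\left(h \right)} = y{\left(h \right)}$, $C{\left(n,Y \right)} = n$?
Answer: $-7$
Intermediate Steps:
$u{\left(h \right)} = h$
$- u{\left(C{\left(3 - -4,I{\left(5,0 \right)} \right)} \right)} = - (3 - -4) = - (3 + 4) = \left(-1\right) 7 = -7$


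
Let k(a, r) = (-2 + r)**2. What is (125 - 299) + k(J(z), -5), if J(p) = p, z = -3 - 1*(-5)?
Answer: -125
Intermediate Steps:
z = 2 (z = -3 + 5 = 2)
(125 - 299) + k(J(z), -5) = (125 - 299) + (-2 - 5)**2 = -174 + (-7)**2 = -174 + 49 = -125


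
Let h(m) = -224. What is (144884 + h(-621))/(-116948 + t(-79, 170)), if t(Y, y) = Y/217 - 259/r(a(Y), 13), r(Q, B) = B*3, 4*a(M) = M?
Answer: -306064395/247447552 ≈ -1.2369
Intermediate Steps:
a(M) = M/4
r(Q, B) = 3*B
t(Y, y) = -259/39 + Y/217 (t(Y, y) = Y/217 - 259/(3*13) = Y*(1/217) - 259/39 = Y/217 - 259*1/39 = Y/217 - 259/39 = -259/39 + Y/217)
(144884 + h(-621))/(-116948 + t(-79, 170)) = (144884 - 224)/(-116948 + (-259/39 + (1/217)*(-79))) = 144660/(-116948 + (-259/39 - 79/217)) = 144660/(-116948 - 59284/8463) = 144660/(-989790208/8463) = 144660*(-8463/989790208) = -306064395/247447552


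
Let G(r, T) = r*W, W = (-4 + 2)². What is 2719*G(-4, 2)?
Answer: -43504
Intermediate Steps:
W = 4 (W = (-2)² = 4)
G(r, T) = 4*r (G(r, T) = r*4 = 4*r)
2719*G(-4, 2) = 2719*(4*(-4)) = 2719*(-16) = -43504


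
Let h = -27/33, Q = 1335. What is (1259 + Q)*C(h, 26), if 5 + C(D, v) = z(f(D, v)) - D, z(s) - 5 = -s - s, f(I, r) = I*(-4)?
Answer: -163422/11 ≈ -14857.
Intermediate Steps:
f(I, r) = -4*I
z(s) = 5 - 2*s (z(s) = 5 + (-s - s) = 5 - 2*s)
h = -9/11 (h = -27*1/33 = -9/11 ≈ -0.81818)
C(D, v) = 7*D (C(D, v) = -5 + ((5 - (-8)*D) - D) = -5 + ((5 + 8*D) - D) = -5 + (5 + 7*D) = 7*D)
(1259 + Q)*C(h, 26) = (1259 + 1335)*(7*(-9/11)) = 2594*(-63/11) = -163422/11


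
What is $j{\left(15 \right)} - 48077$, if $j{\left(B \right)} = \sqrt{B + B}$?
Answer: $-48077 + \sqrt{30} \approx -48072.0$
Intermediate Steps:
$j{\left(B \right)} = \sqrt{2} \sqrt{B}$ ($j{\left(B \right)} = \sqrt{2 B} = \sqrt{2} \sqrt{B}$)
$j{\left(15 \right)} - 48077 = \sqrt{2} \sqrt{15} - 48077 = \sqrt{30} - 48077 = -48077 + \sqrt{30}$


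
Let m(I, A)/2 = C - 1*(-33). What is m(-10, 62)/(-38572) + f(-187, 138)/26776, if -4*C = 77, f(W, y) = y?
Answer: 1146649/258200968 ≈ 0.0044409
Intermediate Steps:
C = -77/4 (C = -1/4*77 = -77/4 ≈ -19.250)
m(I, A) = 55/2 (m(I, A) = 2*(-77/4 - 1*(-33)) = 2*(-77/4 + 33) = 2*(55/4) = 55/2)
m(-10, 62)/(-38572) + f(-187, 138)/26776 = (55/2)/(-38572) + 138/26776 = (55/2)*(-1/38572) + 138*(1/26776) = -55/77144 + 69/13388 = 1146649/258200968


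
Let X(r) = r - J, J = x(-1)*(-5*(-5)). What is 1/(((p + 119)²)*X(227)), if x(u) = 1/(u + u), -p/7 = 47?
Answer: 1/10561950 ≈ 9.4680e-8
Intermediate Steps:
p = -329 (p = -7*47 = -329)
x(u) = 1/(2*u)
J = -25/2 (J = ((½)/(-1))*(-5*(-5)) = ((½)*(-1))*25 = -½*25 = -25/2 ≈ -12.500)
X(r) = 25/2 + r (X(r) = r - 1*(-25/2) = r + 25/2 = 25/2 + r)
1/(((p + 119)²)*X(227)) = 1/(((-329 + 119)²)*(25/2 + 227)) = 1/(((-210)²)*(479/2)) = (2/479)/44100 = (1/44100)*(2/479) = 1/10561950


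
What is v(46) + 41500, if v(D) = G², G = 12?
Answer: 41644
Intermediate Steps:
v(D) = 144 (v(D) = 12² = 144)
v(46) + 41500 = 144 + 41500 = 41644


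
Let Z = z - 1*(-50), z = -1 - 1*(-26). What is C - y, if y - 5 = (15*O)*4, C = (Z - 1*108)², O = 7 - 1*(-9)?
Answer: 124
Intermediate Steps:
z = 25 (z = -1 + 26 = 25)
O = 16 (O = 7 + 9 = 16)
Z = 75 (Z = 25 - 1*(-50) = 25 + 50 = 75)
C = 1089 (C = (75 - 1*108)² = (75 - 108)² = (-33)² = 1089)
y = 965 (y = 5 + (15*16)*4 = 5 + 240*4 = 5 + 960 = 965)
C - y = 1089 - 1*965 = 1089 - 965 = 124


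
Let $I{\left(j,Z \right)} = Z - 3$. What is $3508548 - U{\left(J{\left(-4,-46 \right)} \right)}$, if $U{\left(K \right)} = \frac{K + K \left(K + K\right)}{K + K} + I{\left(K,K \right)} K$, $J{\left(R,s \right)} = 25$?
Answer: $\frac{7015945}{2} \approx 3.508 \cdot 10^{6}$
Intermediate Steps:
$I{\left(j,Z \right)} = -3 + Z$ ($I{\left(j,Z \right)} = Z - 3 = -3 + Z$)
$U{\left(K \right)} = K \left(-3 + K\right) + \frac{K + 2 K^{2}}{2 K}$ ($U{\left(K \right)} = \frac{K + K \left(K + K\right)}{K + K} + \left(-3 + K\right) K = \frac{K + K 2 K}{2 K} + K \left(-3 + K\right) = \left(K + 2 K^{2}\right) \frac{1}{2 K} + K \left(-3 + K\right) = \frac{K + 2 K^{2}}{2 K} + K \left(-3 + K\right) = K \left(-3 + K\right) + \frac{K + 2 K^{2}}{2 K}$)
$3508548 - U{\left(J{\left(-4,-46 \right)} \right)} = 3508548 - \left(\frac{1}{2} + 25^{2} - 50\right) = 3508548 - \left(\frac{1}{2} + 625 - 50\right) = 3508548 - \frac{1151}{2} = \frac{7015945}{2}$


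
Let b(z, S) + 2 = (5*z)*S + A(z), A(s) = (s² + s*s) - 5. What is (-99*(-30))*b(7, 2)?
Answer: 478170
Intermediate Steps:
A(s) = -5 + 2*s² (A(s) = (s² + s²) - 5 = 2*s² - 5 = -5 + 2*s²)
b(z, S) = -7 + 2*z² + 5*S*z (b(z, S) = -2 + ((5*z)*S + (-5 + 2*z²)) = -2 + (5*S*z + (-5 + 2*z²)) = -2 + (-5 + 2*z² + 5*S*z) = -7 + 2*z² + 5*S*z)
(-99*(-30))*b(7, 2) = (-99*(-30))*(-7 + 2*7² + 5*2*7) = 2970*(-7 + 2*49 + 70) = 2970*(-7 + 98 + 70) = 2970*161 = 478170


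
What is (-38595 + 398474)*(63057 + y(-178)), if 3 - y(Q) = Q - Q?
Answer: 22693969740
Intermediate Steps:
y(Q) = 3 (y(Q) = 3 - (Q - Q) = 3 - 1*0 = 3 + 0 = 3)
(-38595 + 398474)*(63057 + y(-178)) = (-38595 + 398474)*(63057 + 3) = 359879*63060 = 22693969740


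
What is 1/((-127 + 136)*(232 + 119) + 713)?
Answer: 1/3872 ≈ 0.00025826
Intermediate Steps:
1/((-127 + 136)*(232 + 119) + 713) = 1/(9*351 + 713) = 1/(3159 + 713) = 1/3872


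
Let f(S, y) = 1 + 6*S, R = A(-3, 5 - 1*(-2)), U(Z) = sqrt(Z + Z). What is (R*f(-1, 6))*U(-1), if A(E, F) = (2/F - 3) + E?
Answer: 200*I*sqrt(2)/7 ≈ 40.406*I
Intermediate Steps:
A(E, F) = -3 + E + 2/F (A(E, F) = (-3 + 2/F) + E = -3 + E + 2/F)
U(Z) = sqrt(2)*sqrt(Z) (U(Z) = sqrt(2*Z) = sqrt(2)*sqrt(Z))
R = -40/7 (R = -3 - 3 + 2/(5 - 1*(-2)) = -3 - 3 + 2/(5 + 2) = -3 - 3 + 2/7 = -40/7 ≈ -5.7143)
(R*f(-1, 6))*U(-1) = (-40*(1 + 6*(-1))/7)*(sqrt(2)*sqrt(-1)) = (-40*(1 - 6)/7)*(sqrt(2)*I) = (-40/7*(-5))*(I*sqrt(2)) = 200*(I*sqrt(2))/7 = 200*I*sqrt(2)/7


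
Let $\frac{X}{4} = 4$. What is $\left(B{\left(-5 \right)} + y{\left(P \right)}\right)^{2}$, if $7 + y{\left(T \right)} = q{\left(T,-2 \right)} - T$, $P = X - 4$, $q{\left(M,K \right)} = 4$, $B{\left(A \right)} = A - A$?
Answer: $225$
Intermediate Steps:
$B{\left(A \right)} = 0$
$X = 16$ ($X = 4 \cdot 4 = 16$)
$P = 12$ ($P = 16 - 4 = 12$)
$y{\left(T \right)} = -3 - T$ ($y{\left(T \right)} = -7 - \left(-4 + T\right) = -3 - T$)
$\left(B{\left(-5 \right)} + y{\left(P \right)}\right)^{2} = \left(0 - 15\right)^{2} = \left(-15\right)^{2} = 225$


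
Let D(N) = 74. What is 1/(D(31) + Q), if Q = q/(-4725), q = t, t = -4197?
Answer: 1575/117949 ≈ 0.013353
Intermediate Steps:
q = -4197
Q = 1399/1575 (Q = -4197/(-4725) = -4197*(-1/4725) = 1399/1575 ≈ 0.88825)
1/(D(31) + Q) = 1/(74 + 1399/1575) = 1/(117949/1575) = 1575/117949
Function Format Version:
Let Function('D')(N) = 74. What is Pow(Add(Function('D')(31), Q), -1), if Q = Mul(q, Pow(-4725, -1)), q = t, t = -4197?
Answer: Rational(1575, 117949) ≈ 0.013353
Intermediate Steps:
q = -4197
Q = Rational(1399, 1575) (Q = Mul(-4197, Pow(-4725, -1)) = Mul(-4197, Rational(-1, 4725)) = Rational(1399, 1575) ≈ 0.88825)
Pow(Add(Function('D')(31), Q), -1) = Pow(Add(74, Rational(1399, 1575)), -1) = Pow(Rational(117949, 1575), -1) = Rational(1575, 117949)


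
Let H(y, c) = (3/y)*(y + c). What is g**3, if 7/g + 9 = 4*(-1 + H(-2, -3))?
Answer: 343/4913 ≈ 0.069815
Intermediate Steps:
H(y, c) = 3*(c + y)/y (H(y, c) = (3/y)*(c + y) = 3*(c + y)/y)
g = 7/17 (g = 7/(-9 + 4*(-1 + (3 + 3*(-3)/(-2)))) = 7/(-9 + 4*(-1 + (3 + 3*(-3)*(-1/2)))) = 7/(-9 + 4*(-1 + (3 + 9/2))) = 7/(-9 + 4*(-1 + 15/2)) = 7/(-9 + 4*(13/2)) = 7/(-9 + 26) = 7/17 ≈ 0.41176)
g**3 = (7/17)**3 = 343/4913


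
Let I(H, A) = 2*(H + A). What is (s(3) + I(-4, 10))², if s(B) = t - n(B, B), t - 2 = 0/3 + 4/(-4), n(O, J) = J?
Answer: 100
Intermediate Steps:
t = 1 (t = 2 + (0/3 + 4/(-4)) = 2 + (0*(⅓) + 4*(-¼)) = 2 + (0 - 1) = 2 - 1 = 1)
I(H, A) = 2*A + 2*H (I(H, A) = 2*(A + H) = 2*A + 2*H)
s(B) = 1 - B
(s(3) + I(-4, 10))² = ((1 - 1*3) + (2*10 + 2*(-4)))² = ((1 - 3) + (20 - 8))² = (-2 + 12)² = 10² = 100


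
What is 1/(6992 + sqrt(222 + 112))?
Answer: 3496/24443865 - sqrt(334)/48887730 ≈ 0.00014265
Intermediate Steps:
1/(6992 + sqrt(222 + 112)) = 1/(6992 + sqrt(334))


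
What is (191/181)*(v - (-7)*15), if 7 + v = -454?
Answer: -67996/181 ≈ -375.67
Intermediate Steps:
v = -461 (v = -7 - 454 = -461)
(191/181)*(v - (-7)*15) = (191/181)*(-461 - (-7)*15) = (191*(1/181))*(-461 - 7*(-15)) = 191*(-461 + 105)/181 = (191/181)*(-356) = -67996/181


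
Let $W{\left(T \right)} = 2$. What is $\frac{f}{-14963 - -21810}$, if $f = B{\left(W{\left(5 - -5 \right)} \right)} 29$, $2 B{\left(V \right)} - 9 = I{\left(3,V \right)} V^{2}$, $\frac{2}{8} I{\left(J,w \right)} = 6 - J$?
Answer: $\frac{1653}{13694} \approx 0.12071$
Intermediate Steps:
$I{\left(J,w \right)} = 24 - 4 J$ ($I{\left(J,w \right)} = 4 \left(6 - J\right) = 24 - 4 J$)
$B{\left(V \right)} = \frac{9}{2} + 6 V^{2}$ ($B{\left(V \right)} = \frac{9}{2} + \frac{\left(24 - 12\right) V^{2}}{2} = \frac{9}{2} + \frac{12 V^{2}}{2} = \frac{9}{2} + 6 V^{2}$)
$f = \frac{1653}{2}$ ($f = \left(\frac{9}{2} + 6 \cdot 2^{2}\right) 29 = \left(\frac{9}{2} + 6 \cdot 4\right) 29 = \left(\frac{9}{2} + 24\right) 29 = \frac{57}{2} \cdot 29 = \frac{1653}{2} \approx 826.5$)
$\frac{f}{-14963 - -21810} = \frac{1653}{2 \left(-14963 - -21810\right)} = \frac{1653}{2 \left(-14963 + 21810\right)} = \frac{1653}{2 \cdot 6847} = \frac{1653}{2} \cdot \frac{1}{6847} = \frac{1653}{13694}$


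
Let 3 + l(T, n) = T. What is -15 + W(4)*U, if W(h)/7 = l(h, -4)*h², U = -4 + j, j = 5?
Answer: 97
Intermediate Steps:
l(T, n) = -3 + T
U = 1 (U = -4 + 5 = 1)
W(h) = 7*h²*(-3 + h) (W(h) = 7*((-3 + h)*h²) = 7*(h²*(-3 + h)) = 7*h²*(-3 + h))
-15 + W(4)*U = -15 + (7*4²*(-3 + 4))*1 = -15 + (7*16*1)*1 = -15 + 112*1 = -15 + 112 = 97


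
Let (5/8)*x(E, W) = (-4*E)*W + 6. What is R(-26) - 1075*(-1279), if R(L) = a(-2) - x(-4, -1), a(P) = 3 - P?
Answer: 1374946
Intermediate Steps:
x(E, W) = 48/5 - 32*E*W/5 (x(E, W) = 8*((-4*E)*W + 6)/5 = 8*(-4*E*W + 6)/5 = 8*(6 - 4*E*W)/5 = 48/5 - 32*E*W/5)
R(L) = 21 (R(L) = (3 - 1*(-2)) - (48/5 - 32/5*(-4)*(-1)) = (3 + 2) - (48/5 - 128/5) = 5 - 1*(-16) = 5 + 16 = 21)
R(-26) - 1075*(-1279) = 21 - 1075*(-1279) = 21 + 1374925 = 1374946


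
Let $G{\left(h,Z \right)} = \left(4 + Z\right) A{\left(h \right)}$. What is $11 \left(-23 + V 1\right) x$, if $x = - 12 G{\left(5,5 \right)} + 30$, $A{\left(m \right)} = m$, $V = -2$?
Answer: $140250$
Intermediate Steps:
$G{\left(h,Z \right)} = h \left(4 + Z\right)$ ($G{\left(h,Z \right)} = \left(4 + Z\right) h = h \left(4 + Z\right)$)
$x = -510$ ($x = - 12 \cdot 5 \left(4 + 5\right) + 30 = - 12 \cdot 5 \cdot 9 + 30 = \left(-12\right) 45 + 30 = -540 + 30 = -510$)
$11 \left(-23 + V 1\right) x = 11 \left(-23 - 2\right) \left(-510\right) = 11 \left(-25\right) \left(-510\right) = \left(-275\right) \left(-510\right) = 140250$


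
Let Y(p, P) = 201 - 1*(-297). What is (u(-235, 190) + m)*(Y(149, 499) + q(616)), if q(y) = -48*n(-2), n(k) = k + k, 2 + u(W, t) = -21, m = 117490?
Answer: 81052230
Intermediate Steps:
u(W, t) = -23 (u(W, t) = -2 - 21 = -23)
n(k) = 2*k
q(y) = 192 (q(y) = -96*(-2) = -48*(-4) = 192)
Y(p, P) = 498 (Y(p, P) = 201 + 297 = 498)
(u(-235, 190) + m)*(Y(149, 499) + q(616)) = (-23 + 117490)*(498 + 192) = 117467*690 = 81052230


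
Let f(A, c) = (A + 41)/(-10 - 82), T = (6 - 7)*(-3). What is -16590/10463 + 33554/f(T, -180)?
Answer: -8074919036/115093 ≈ -70160.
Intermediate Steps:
T = 3 (T = -1*(-3) = 3)
f(A, c) = -41/92 - A/92 (f(A, c) = (41 + A)/(-92) = (41 + A)*(-1/92) = -41/92 - A/92)
-16590/10463 + 33554/f(T, -180) = -16590/10463 + 33554/(-41/92 - 1/92*3) = -16590*1/10463 + 33554/(-41/92 - 3/92) = -16590/10463 + 33554/(-11/23) = -16590/10463 + 33554*(-23/11) = -16590/10463 - 771742/11 = -8074919036/115093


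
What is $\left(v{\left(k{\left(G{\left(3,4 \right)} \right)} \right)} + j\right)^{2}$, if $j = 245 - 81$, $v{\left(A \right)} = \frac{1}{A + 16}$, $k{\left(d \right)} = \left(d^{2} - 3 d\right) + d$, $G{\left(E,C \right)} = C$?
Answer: $\frac{15499969}{576} \approx 26910.0$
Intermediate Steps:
$k{\left(d \right)} = d^{2} - 2 d$
$v{\left(A \right)} = \frac{1}{16 + A}$
$j = 164$
$\left(v{\left(k{\left(G{\left(3,4 \right)} \right)} \right)} + j\right)^{2} = \left(\frac{1}{16 + 4 \left(-2 + 4\right)} + 164\right)^{2} = \left(\frac{1}{16 + 4 \cdot 2} + 164\right)^{2} = \left(\frac{1}{16 + 8} + 164\right)^{2} = \left(\frac{1}{24} + 164\right)^{2} = \left(\frac{3937}{24}\right)^{2} = \frac{15499969}{576}$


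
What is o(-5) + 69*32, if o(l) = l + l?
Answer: 2198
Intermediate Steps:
o(l) = 2*l
o(-5) + 69*32 = 2*(-5) + 69*32 = -10 + 2208 = 2198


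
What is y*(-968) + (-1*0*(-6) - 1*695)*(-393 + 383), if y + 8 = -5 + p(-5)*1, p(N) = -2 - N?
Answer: 16630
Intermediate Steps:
y = -10 (y = -8 + (-5 + (-2 - 1*(-5))*1) = -8 + (-5 + (-2 + 5)*1) = -8 + (-5 + 3*1) = -8 + (-5 + 3) = -8 - 2 = -10)
y*(-968) + (-1*0*(-6) - 1*695)*(-393 + 383) = -10*(-968) + (-1*0*(-6) - 1*695)*(-393 + 383) = 9680 + (0*(-6) - 695)*(-10) = 9680 + (0 - 695)*(-10) = 9680 - 695*(-10) = 9680 + 6950 = 16630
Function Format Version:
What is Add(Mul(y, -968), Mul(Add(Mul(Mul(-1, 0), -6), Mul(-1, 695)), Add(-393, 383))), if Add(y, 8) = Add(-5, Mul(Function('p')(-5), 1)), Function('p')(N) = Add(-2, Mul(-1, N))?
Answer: 16630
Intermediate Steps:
y = -10 (y = Add(-8, Add(-5, Mul(Add(-2, Mul(-1, -5)), 1))) = Add(-8, Add(-5, Mul(Add(-2, 5), 1))) = Add(-8, Add(-5, Mul(3, 1))) = Add(-8, Add(-5, 3)) = Add(-8, -2) = -10)
Add(Mul(y, -968), Mul(Add(Mul(Mul(-1, 0), -6), Mul(-1, 695)), Add(-393, 383))) = Add(Mul(-10, -968), Mul(Add(Mul(Mul(-1, 0), -6), Mul(-1, 695)), Add(-393, 383))) = Add(9680, Mul(Add(Mul(0, -6), -695), -10)) = Add(9680, Mul(Add(0, -695), -10)) = Add(9680, Mul(-695, -10)) = Add(9680, 6950) = 16630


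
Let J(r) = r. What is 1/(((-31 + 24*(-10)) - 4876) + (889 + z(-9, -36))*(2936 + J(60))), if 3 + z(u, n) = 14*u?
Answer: 1/2271813 ≈ 4.4018e-7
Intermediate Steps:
z(u, n) = -3 + 14*u
1/(((-31 + 24*(-10)) - 4876) + (889 + z(-9, -36))*(2936 + J(60))) = 1/(((-31 + 24*(-10)) - 4876) + (889 + (-3 + 14*(-9)))*(2936 + 60)) = 1/(((-31 - 240) - 4876) + (889 + (-3 - 126))*2996) = 1/((-271 - 4876) + (889 - 129)*2996) = 1/(-5147 + 760*2996) = 1/(-5147 + 2276960) = 1/2271813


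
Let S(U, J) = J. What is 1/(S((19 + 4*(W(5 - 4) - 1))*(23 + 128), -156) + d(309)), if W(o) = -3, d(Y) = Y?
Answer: 1/153 ≈ 0.0065359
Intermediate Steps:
1/(S((19 + 4*(W(5 - 4) - 1))*(23 + 128), -156) + d(309)) = 1/(-156 + 309) = 1/153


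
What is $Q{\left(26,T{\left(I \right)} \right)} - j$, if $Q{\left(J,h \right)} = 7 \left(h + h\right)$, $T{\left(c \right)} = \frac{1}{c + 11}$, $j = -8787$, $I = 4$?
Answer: $\frac{131819}{15} \approx 8787.9$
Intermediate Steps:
$T{\left(c \right)} = \frac{1}{11 + c}$
$Q{\left(J,h \right)} = 14 h$ ($Q{\left(J,h \right)} = 7 \cdot 2 h = 14 h$)
$Q{\left(26,T{\left(I \right)} \right)} - j = \frac{14}{11 + 4} - -8787 = \frac{14}{15} + 8787 = \frac{131819}{15}$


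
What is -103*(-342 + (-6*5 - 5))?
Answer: 38831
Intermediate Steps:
-103*(-342 + (-6*5 - 5)) = -103*(-342 + (-30 - 5)) = -103*(-342 - 35) = -103*(-377) = 38831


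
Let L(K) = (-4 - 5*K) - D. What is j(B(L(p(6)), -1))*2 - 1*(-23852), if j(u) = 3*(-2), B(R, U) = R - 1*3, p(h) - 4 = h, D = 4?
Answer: 23840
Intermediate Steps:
p(h) = 4 + h
L(K) = -8 - 5*K (L(K) = (-4 - 5*K) - 1*4 = (-4 - 5*K) - 4 = -8 - 5*K)
B(R, U) = -3 + R (B(R, U) = R - 3 = -3 + R)
j(u) = -6
j(B(L(p(6)), -1))*2 - 1*(-23852) = -6*2 - 1*(-23852) = -12 + 23852 = 23840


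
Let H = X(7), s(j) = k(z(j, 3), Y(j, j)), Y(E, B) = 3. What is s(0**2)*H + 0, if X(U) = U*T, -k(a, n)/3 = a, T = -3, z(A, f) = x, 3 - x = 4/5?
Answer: 693/5 ≈ 138.60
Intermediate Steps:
x = 11/5 (x = 3 - 4/5 = 11/5 ≈ 2.2000)
z(A, f) = 11/5
k(a, n) = -3*a
X(U) = -3*U (X(U) = U*(-3) = -3*U)
s(j) = -33/5 (s(j) = -3*11/5 = -33/5)
H = -21 (H = -3*7 = -21)
s(0**2)*H + 0 = -33/5*(-21) + 0 = 693/5 + 0 = 693/5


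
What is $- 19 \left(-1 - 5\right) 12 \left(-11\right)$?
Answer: $-15048$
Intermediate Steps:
$- 19 \left(-1 - 5\right) 12 \left(-11\right) = - 19 \left(\left(-6\right) 12\right) \left(-11\right) = \left(-19\right) \left(-72\right) \left(-11\right) = 1368 \left(-11\right) = -15048$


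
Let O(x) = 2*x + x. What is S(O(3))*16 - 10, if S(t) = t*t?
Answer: 1286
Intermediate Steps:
O(x) = 3*x
S(t) = t**2
S(O(3))*16 - 10 = (3*3)**2*16 - 10 = 9**2*16 - 10 = 81*16 - 10 = 1296 - 10 = 1286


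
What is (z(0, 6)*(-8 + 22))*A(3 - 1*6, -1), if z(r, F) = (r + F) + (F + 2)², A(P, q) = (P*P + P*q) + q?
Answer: 10780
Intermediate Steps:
A(P, q) = q + P² + P*q (A(P, q) = (P² + P*q) + q = q + P² + P*q)
z(r, F) = F + r + (2 + F)² (z(r, F) = (F + r) + (2 + F)² = F + r + (2 + F)²)
(z(0, 6)*(-8 + 22))*A(3 - 1*6, -1) = ((6 + 0 + (2 + 6)²)*(-8 + 22))*(-1 + (3 - 1*6)² + (3 - 1*6)*(-1)) = ((6 + 0 + 8²)*14)*(-1 + (3 - 6)² + (3 - 6)*(-1)) = ((6 + 0 + 64)*14)*(-1 + (-3)² - 3*(-1)) = (70*14)*(-1 + 9 + 3) = 980*11 = 10780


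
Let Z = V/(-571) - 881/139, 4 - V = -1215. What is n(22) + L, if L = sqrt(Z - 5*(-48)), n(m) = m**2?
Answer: 484 + 2*sqrt(364622535273)/79369 ≈ 499.22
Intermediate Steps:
V = 1219 (V = 4 - 1*(-1215) = 4 + 1215 = 1219)
Z = -672492/79369 (Z = 1219/(-571) - 881/139 = 1219*(-1/571) - 881*1/139 = -1219/571 - 881/139 = -672492/79369 ≈ -8.4730)
L = 2*sqrt(364622535273)/79369 (L = sqrt(-672492/79369 - 5*(-48)) = sqrt(-672492/79369 + 240) = sqrt(18376068/79369) = 2*sqrt(364622535273)/79369 ≈ 15.216)
n(22) + L = 22**2 + 2*sqrt(364622535273)/79369 = 484 + 2*sqrt(364622535273)/79369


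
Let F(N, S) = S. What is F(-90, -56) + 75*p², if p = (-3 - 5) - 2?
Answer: 7444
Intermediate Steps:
p = -10 (p = -8 - 2 = -10)
F(-90, -56) + 75*p² = -56 + 75*(-10)² = -56 + 75*100 = -56 + 7500 = 7444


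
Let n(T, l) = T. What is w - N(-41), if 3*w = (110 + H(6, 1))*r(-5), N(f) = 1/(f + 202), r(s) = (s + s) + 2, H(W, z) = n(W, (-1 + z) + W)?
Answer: -149411/483 ≈ -309.34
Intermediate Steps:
H(W, z) = W
r(s) = 2 + 2*s (r(s) = 2*s + 2 = 2 + 2*s)
N(f) = 1/(202 + f)
w = -928/3 (w = ((110 + 6)*(2 + 2*(-5)))/3 = (116*(2 - 10))/3 = (116*(-8))/3 = (1/3)*(-928) = -928/3 ≈ -309.33)
w - N(-41) = -928/3 - 1/(202 - 41) = -928/3 - 1/161 = -149411/483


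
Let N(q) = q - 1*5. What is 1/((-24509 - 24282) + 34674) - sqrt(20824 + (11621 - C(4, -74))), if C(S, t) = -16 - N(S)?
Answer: -1/14117 - 2*sqrt(8115) ≈ -180.17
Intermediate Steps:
N(q) = -5 + q (N(q) = q - 5 = -5 + q)
C(S, t) = -11 - S (C(S, t) = -16 - (-5 + S) = -16 + (5 - S) = -11 - S)
1/((-24509 - 24282) + 34674) - sqrt(20824 + (11621 - C(4, -74))) = 1/((-24509 - 24282) + 34674) - sqrt(20824 + (11621 - (-11 - 1*4))) = 1/(-48791 + 34674) - sqrt(20824 + (11621 - (-11 - 4))) = 1/(-14117) - sqrt(20824 + (11621 - 1*(-15))) = -1/14117 - sqrt(20824 + (11621 + 15)) = -1/14117 - sqrt(20824 + 11636) = -1/14117 - sqrt(32460) = -1/14117 - 2*sqrt(8115)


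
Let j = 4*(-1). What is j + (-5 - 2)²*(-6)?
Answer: -298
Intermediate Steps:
j = -4
j + (-5 - 2)²*(-6) = -4 + (-5 - 2)²*(-6) = -4 + (-7)²*(-6) = -4 + 49*(-6) = -4 - 294 = -298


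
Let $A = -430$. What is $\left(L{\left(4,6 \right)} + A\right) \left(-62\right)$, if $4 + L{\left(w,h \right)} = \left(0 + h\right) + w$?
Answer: $26288$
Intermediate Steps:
$L{\left(w,h \right)} = -4 + h + w$ ($L{\left(w,h \right)} = -4 + \left(\left(0 + h\right) + w\right) = -4 + \left(h + w\right) = -4 + h + w$)
$\left(L{\left(4,6 \right)} + A\right) \left(-62\right) = \left(\left(-4 + 6 + 4\right) - 430\right) \left(-62\right) = \left(6 - 430\right) \left(-62\right) = \left(-424\right) \left(-62\right) = 26288$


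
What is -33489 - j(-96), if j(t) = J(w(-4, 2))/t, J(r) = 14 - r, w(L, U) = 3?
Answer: -3214933/96 ≈ -33489.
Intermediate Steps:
j(t) = 11/t (j(t) = (14 - 1*3)/t = (14 - 3)/t = 11/t)
-33489 - j(-96) = -33489 - 11/(-96) = -33489 - 11*(-1)/96 = -33489 - 1*(-11/96) = -33489 + 11/96 = -3214933/96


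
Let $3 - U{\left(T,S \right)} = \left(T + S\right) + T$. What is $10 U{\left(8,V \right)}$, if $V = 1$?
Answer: $-140$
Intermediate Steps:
$U{\left(T,S \right)} = 3 - S - 2 T$ ($U{\left(T,S \right)} = 3 - \left(\left(T + S\right) + T\right) = 3 - \left(\left(S + T\right) + T\right) = 3 - \left(S + 2 T\right) = 3 - S - 2 T$)
$10 U{\left(8,V \right)} = 10 \left(3 - 1 - 16\right) = 10 \left(-14\right) = -140$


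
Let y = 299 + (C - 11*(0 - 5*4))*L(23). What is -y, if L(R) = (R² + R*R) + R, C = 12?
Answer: -251091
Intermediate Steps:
L(R) = R + 2*R² (L(R) = (R² + R²) + R = 2*R² + R = R + 2*R²)
y = 251091 (y = 299 + (12 - 11*(0 - 5*4))*(23*(1 + 2*23)) = 299 + (12 - 11*(0 - 20))*(23*(1 + 46)) = 299 + (12 - 11*(-20))*(23*47) = 299 + (12 + 220)*1081 = 299 + 232*1081 = 299 + 250792 = 251091)
-y = -1*251091 = -251091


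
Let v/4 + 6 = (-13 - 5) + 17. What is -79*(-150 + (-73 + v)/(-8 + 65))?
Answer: 683429/57 ≈ 11990.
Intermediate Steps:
v = -28 (v = -24 + 4*((-13 - 5) + 17) = -24 + 4*(-18 + 17) = -24 + 4*(-1) = -24 - 4 = -28)
-79*(-150 + (-73 + v)/(-8 + 65)) = -79*(-150 + (-73 - 28)/(-8 + 65)) = -79*(-150 - 101/57) = -79*(-8651/57) = 683429/57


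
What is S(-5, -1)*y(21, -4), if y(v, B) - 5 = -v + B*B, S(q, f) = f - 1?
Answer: 0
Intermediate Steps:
S(q, f) = -1 + f
y(v, B) = 5 + B² - v (y(v, B) = 5 + (-v + B*B) = 5 + (-v + B²) = 5 + (B² - v) = 5 + B² - v)
S(-5, -1)*y(21, -4) = (-1 - 1)*(5 + (-4)² - 1*21) = -2*(5 + 16 - 21) = -2*0 = 0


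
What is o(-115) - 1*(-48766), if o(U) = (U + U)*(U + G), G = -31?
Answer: 82346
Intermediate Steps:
o(U) = 2*U*(-31 + U) (o(U) = (U + U)*(U - 31) = (2*U)*(-31 + U) = 2*U*(-31 + U))
o(-115) - 1*(-48766) = 2*(-115)*(-31 - 115) - 1*(-48766) = 2*(-115)*(-146) + 48766 = 33580 + 48766 = 82346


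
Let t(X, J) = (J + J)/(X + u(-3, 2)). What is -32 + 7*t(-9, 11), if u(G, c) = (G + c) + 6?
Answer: -141/2 ≈ -70.500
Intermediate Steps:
u(G, c) = 6 + G + c
t(X, J) = 2*J/(5 + X) (t(X, J) = (J + J)/(X + (6 - 3 + 2)) = (2*J)/(X + 5) = (2*J)/(5 + X) = 2*J/(5 + X))
-32 + 7*t(-9, 11) = -32 + 7*(2*11/(5 - 9)) = -32 + 7*(2*11/(-4)) = -32 + 7*(2*11*(-¼)) = -32 + 7*(-11/2) = -32 - 77/2 = -141/2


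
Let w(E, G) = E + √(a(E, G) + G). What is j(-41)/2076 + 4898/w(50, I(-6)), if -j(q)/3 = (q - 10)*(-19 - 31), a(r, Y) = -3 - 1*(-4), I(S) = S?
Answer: 16308305/173346 - 4898*I*√5/2505 ≈ 94.079 - 4.3722*I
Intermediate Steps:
a(r, Y) = 1 (a(r, Y) = -3 + 4 = 1)
j(q) = -1500 + 150*q (j(q) = -3*(q - 10)*(-19 - 31) = -3*(-10 + q)*(-50) = -3*(500 - 50*q) = -1500 + 150*q)
w(E, G) = E + √(1 + G)
j(-41)/2076 + 4898/w(50, I(-6)) = (-1500 + 150*(-41))/2076 + 4898/(50 + √(1 - 6)) = (-1500 - 6150)*(1/2076) + 4898/(50 + √(-5)) = -7650*1/2076 + 4898/(50 + I*√5) = -1275/346 + 4898/(50 + I*√5)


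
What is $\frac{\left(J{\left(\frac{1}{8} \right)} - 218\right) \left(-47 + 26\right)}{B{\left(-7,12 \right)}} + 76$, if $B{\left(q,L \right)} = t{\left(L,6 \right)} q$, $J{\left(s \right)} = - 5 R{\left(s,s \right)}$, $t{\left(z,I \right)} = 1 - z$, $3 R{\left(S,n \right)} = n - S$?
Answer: $\frac{1490}{11} \approx 135.45$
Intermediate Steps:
$R{\left(S,n \right)} = - \frac{S}{3} + \frac{n}{3}$ ($R{\left(S,n \right)} = \frac{n - S}{3} = - \frac{S}{3} + \frac{n}{3}$)
$J{\left(s \right)} = 0$ ($J{\left(s \right)} = - 5 \left(- \frac{s}{3} + \frac{s}{3}\right) = \left(-5\right) 0 = 0$)
$B{\left(q,L \right)} = q \left(1 - L\right)$ ($B{\left(q,L \right)} = \left(1 - L\right) q = q \left(1 - L\right)$)
$\frac{\left(J{\left(\frac{1}{8} \right)} - 218\right) \left(-47 + 26\right)}{B{\left(-7,12 \right)}} + 76 = \frac{\left(0 - 218\right) \left(-47 + 26\right)}{\left(-7\right) \left(1 - 12\right)} + 76 = \frac{\left(-218\right) \left(-21\right)}{\left(-7\right) \left(1 - 12\right)} + 76 = \frac{4578}{\left(-7\right) \left(-11\right)} + 76 = \frac{4578}{77} + 76 = 4578 \cdot \frac{1}{77} + 76 = \frac{654}{11} + 76 = \frac{1490}{11}$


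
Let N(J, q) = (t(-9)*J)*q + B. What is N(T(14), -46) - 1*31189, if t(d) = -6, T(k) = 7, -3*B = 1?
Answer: -87772/3 ≈ -29257.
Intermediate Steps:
B = -⅓ (B = -⅓*1 = -⅓ ≈ -0.33333)
N(J, q) = -⅓ - 6*J*q (N(J, q) = (-6*J)*q - ⅓ = -6*J*q - ⅓ = -⅓ - 6*J*q)
N(T(14), -46) - 1*31189 = (-⅓ - 6*7*(-46)) - 1*31189 = (-⅓ + 1932) - 31189 = 5795/3 - 31189 = -87772/3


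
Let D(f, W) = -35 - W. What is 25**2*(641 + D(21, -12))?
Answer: 386250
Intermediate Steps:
25**2*(641 + D(21, -12)) = 25**2*(641 + (-35 - 1*(-12))) = 625*(641 + (-35 + 12)) = 625*(641 - 23) = 625*618 = 386250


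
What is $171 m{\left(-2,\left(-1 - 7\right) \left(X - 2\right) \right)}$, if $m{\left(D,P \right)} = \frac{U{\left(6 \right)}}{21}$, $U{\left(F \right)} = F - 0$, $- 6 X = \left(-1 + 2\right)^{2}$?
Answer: $\frac{342}{7} \approx 48.857$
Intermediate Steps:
$X = - \frac{1}{6}$ ($X = - \frac{\left(-1 + 2\right)^{2}}{6} = - \frac{1^{2}}{6} = \left(- \frac{1}{6}\right) 1 = - \frac{1}{6} \approx -0.16667$)
$U{\left(F \right)} = F$ ($U{\left(F \right)} = F + 0 = F$)
$m{\left(D,P \right)} = \frac{2}{7}$ ($m{\left(D,P \right)} = \frac{6}{21} = 6 \cdot \frac{1}{21} = \frac{2}{7}$)
$171 m{\left(-2,\left(-1 - 7\right) \left(X - 2\right) \right)} = 171 \cdot \frac{2}{7} = \frac{342}{7}$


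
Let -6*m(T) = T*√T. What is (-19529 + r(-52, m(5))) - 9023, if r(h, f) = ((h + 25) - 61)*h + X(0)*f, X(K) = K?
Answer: -23976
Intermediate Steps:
m(T) = -T^(3/2)/6 (m(T) = -T*√T/6 = -T^(3/2)/6)
r(h, f) = h*(-36 + h) (r(h, f) = ((h + 25) - 61)*h + 0*f = ((25 + h) - 61)*h + 0 = (-36 + h)*h + 0 = h*(-36 + h) + 0 = h*(-36 + h))
(-19529 + r(-52, m(5))) - 9023 = (-19529 - 52*(-36 - 52)) - 9023 = (-19529 - 52*(-88)) - 9023 = (-19529 + 4576) - 9023 = -14953 - 9023 = -23976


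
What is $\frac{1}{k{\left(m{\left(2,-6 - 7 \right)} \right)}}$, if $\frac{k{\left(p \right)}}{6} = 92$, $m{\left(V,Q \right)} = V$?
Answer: $\frac{1}{552} \approx 0.0018116$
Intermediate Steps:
$k{\left(p \right)} = 552$ ($k{\left(p \right)} = 6 \cdot 92 = 552$)
$\frac{1}{k{\left(m{\left(2,-6 - 7 \right)} \right)}} = \frac{1}{552}$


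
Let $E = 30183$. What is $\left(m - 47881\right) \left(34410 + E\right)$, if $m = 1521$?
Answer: $-2994531480$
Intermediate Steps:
$\left(m - 47881\right) \left(34410 + E\right) = \left(1521 - 47881\right) \left(34410 + 30183\right) = \left(-46360\right) 64593 = -2994531480$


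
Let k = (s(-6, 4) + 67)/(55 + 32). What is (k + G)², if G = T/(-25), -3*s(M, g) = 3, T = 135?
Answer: 452929/21025 ≈ 21.542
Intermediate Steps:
s(M, g) = -1 (s(M, g) = -⅓*3 = -1)
k = 22/29 (k = (-1 + 67)/(55 + 32) = 66/87 = 66*(1/87) = 22/29 ≈ 0.75862)
G = -27/5 (G = 135/(-25) = 135*(-1/25) = -27/5 ≈ -5.4000)
(k + G)² = (22/29 - 27/5)² = (-673/145)² = 452929/21025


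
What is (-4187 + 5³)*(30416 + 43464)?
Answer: -300100560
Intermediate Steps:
(-4187 + 5³)*(30416 + 43464) = (-4187 + 125)*73880 = -4062*73880 = -300100560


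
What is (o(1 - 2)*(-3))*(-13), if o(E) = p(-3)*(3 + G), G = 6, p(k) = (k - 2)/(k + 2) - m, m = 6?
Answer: -351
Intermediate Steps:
p(k) = -6 + (-2 + k)/(2 + k) (p(k) = (k - 2)/(k + 2) - 1*6 = (-2 + k)/(2 + k) - 6 = -6 + (-2 + k)/(2 + k))
o(E) = -9 (o(E) = ((-14 - 5*(-3))/(2 - 3))*(3 + 6) = ((-14 + 15)/(-1))*9 = -1*1*9 = -1*9 = -9)
(o(1 - 2)*(-3))*(-13) = -9*(-3)*(-13) = 27*(-13) = -351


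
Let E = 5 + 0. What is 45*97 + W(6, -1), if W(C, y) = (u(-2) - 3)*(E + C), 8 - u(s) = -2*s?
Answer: 4376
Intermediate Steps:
E = 5
u(s) = 8 + 2*s (u(s) = 8 - (-2)*s = 8 + 2*s)
W(C, y) = 5 + C (W(C, y) = ((8 + 2*(-2)) - 3)*(5 + C) = ((8 - 4) - 3)*(5 + C) = (4 - 3)*(5 + C) = 1*(5 + C) = 5 + C)
45*97 + W(6, -1) = 45*97 + (5 + 6) = 4365 + 11 = 4376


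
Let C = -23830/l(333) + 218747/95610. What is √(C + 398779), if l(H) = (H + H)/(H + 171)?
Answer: √4764830520884886330/3537570 ≈ 617.05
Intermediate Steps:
l(H) = 2*H/(171 + H) (l(H) = (2*H)/(171 + H) = 2*H/(171 + H))
C = -63786722761/3537570 (C = -23830/(2*333/(171 + 333)) + 218747/95610 = -23830/(2*333/504) + 218747*(1/95610) = -23830/(2*333*(1/504)) + 218747/95610 = -23830/37/28 + 218747/95610 = -23830*28/37 + 218747/95610 = -667240/37 + 218747/95610 = -63786722761/3537570 ≈ -18031.)
√(C + 398779) = √(-63786722761/3537570 + 398779) = √(1346921904269/3537570) = √4764830520884886330/3537570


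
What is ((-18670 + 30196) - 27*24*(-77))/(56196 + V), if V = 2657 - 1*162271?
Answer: -30711/51709 ≈ -0.59392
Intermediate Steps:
V = -159614 (V = 2657 - 162271 = -159614)
((-18670 + 30196) - 27*24*(-77))/(56196 + V) = ((-18670 + 30196) - 27*24*(-77))/(56196 - 159614) = (11526 - 648*(-77))/(-103418) = (11526 + 49896)*(-1/103418) = 61422*(-1/103418) = -30711/51709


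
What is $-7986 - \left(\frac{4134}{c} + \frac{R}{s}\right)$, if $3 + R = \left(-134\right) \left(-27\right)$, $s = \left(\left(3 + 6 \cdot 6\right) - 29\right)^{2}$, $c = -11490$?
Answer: $- \frac{61446913}{7660} \approx -8021.8$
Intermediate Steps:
$s = 100$ ($s = \left(\left(3 + 36\right) - 29\right)^{2} = \left(39 - 29\right)^{2} = 10^{2} = 100$)
$R = 3615$ ($R = -3 - -3618 = -3 + 3618 = 3615$)
$-7986 - \left(\frac{4134}{c} + \frac{R}{s}\right) = -7986 - \left(\frac{4134}{-11490} + \frac{3615}{100}\right) = -7986 - \left(4134 \left(- \frac{1}{11490}\right) + 3615 \cdot \frac{1}{100}\right) = -7986 - \left(- \frac{689}{1915} + \frac{723}{20}\right) = -7986 - \frac{274153}{7660} = - \frac{61446913}{7660}$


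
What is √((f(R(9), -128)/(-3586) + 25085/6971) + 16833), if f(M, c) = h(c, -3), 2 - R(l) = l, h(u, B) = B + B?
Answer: √2630299138318830451/12499003 ≈ 129.76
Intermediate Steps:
h(u, B) = 2*B
R(l) = 2 - l
f(M, c) = -6 (f(M, c) = 2*(-3) = -6)
√((f(R(9), -128)/(-3586) + 25085/6971) + 16833) = √((-6/(-3586) + 25085/6971) + 16833) = √((-6*(-1/3586) + 25085*(1/6971)) + 16833) = √((3/1793 + 25085/6971) + 16833) = √(44998318/12499003 + 16833) = √(210440715817/12499003) = √2630299138318830451/12499003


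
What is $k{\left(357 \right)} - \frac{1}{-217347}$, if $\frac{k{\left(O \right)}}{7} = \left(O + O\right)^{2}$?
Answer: $\frac{775618418485}{217347} \approx 3.5686 \cdot 10^{6}$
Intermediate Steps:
$k{\left(O \right)} = 28 O^{2}$ ($k{\left(O \right)} = 7 \left(O + O\right)^{2} = 7 \left(2 O\right)^{2} = 7 \cdot 4 O^{2} = 28 O^{2}$)
$k{\left(357 \right)} - \frac{1}{-217347} = 28 \cdot 357^{2} - \frac{1}{-217347} = 28 \cdot 127449 - - \frac{1}{217347} = 3568572 + \frac{1}{217347} = \frac{775618418485}{217347}$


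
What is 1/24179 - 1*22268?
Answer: -538417971/24179 ≈ -22268.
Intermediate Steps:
1/24179 - 1*22268 = 1/24179 - 22268 = -538417971/24179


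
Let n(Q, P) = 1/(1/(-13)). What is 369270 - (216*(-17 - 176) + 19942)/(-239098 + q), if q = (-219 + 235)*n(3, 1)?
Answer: 44184252437/119653 ≈ 3.6927e+5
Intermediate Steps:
n(Q, P) = -13 (n(Q, P) = 1/(-1/13) = -13)
q = -208 (q = (-219 + 235)*(-13) = 16*(-13) = -208)
369270 - (216*(-17 - 176) + 19942)/(-239098 + q) = 369270 - (216*(-17 - 176) + 19942)/(-239098 - 208) = 369270 - (216*(-193) + 19942)/(-239306) = 369270 - (-41688 + 19942)*(-1)/239306 = 369270 - (-21746)*(-1)/239306 = 369270 - 1*10873/119653 = 369270 - 10873/119653 = 44184252437/119653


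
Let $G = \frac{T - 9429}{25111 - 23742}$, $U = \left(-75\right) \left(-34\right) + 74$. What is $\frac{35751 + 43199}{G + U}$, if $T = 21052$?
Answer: $\frac{108082550}{3603879} \approx 29.991$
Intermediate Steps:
$U = 2624$ ($U = 2550 + 74 = 2624$)
$G = \frac{11623}{1369}$ ($G = \frac{21052 - 9429}{25111 - 23742} = \frac{11623}{1369} \approx 8.4901$)
$\frac{35751 + 43199}{G + U} = \frac{35751 + 43199}{\frac{11623}{1369} + 2624} = \frac{78950}{\frac{3603879}{1369}} = 78950 \cdot \frac{1369}{3603879} = \frac{108082550}{3603879}$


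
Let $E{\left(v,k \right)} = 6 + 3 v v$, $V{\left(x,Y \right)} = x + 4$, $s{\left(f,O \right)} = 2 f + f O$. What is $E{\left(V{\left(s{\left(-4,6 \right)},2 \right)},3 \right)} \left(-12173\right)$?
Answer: $-28703934$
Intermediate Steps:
$s{\left(f,O \right)} = 2 f + O f$
$V{\left(x,Y \right)} = 4 + x$
$E{\left(v,k \right)} = 6 + 3 v^{2}$
$E{\left(V{\left(s{\left(-4,6 \right)},2 \right)},3 \right)} \left(-12173\right) = \left(6 + 3 \left(4 - 4 \left(2 + 6\right)\right)^{2}\right) \left(-12173\right) = \left(6 + 3 \left(4 - 32\right)^{2}\right) \left(-12173\right) = \left(6 + 3 \left(-28\right)^{2}\right) \left(-12173\right) = \left(6 + 3 \cdot 784\right) \left(-12173\right) = \left(6 + 2352\right) \left(-12173\right) = 2358 \left(-12173\right) = -28703934$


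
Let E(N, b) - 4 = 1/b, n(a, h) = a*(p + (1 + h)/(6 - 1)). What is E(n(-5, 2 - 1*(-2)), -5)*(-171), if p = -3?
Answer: -3249/5 ≈ -649.80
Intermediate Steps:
n(a, h) = a*(-14/5 + h/5) (n(a, h) = a*(-3 + (1 + h)/(6 - 1)) = a*(-3 + (1 + h)/5) = a*(-3 + (1 + h)*(⅕)) = a*(-3 + (⅕ + h/5)) = a*(-14/5 + h/5))
E(N, b) = 4 + 1/b
E(n(-5, 2 - 1*(-2)), -5)*(-171) = (4 + 1/(-5))*(-171) = (4 - ⅕)*(-171) = (19/5)*(-171) = -3249/5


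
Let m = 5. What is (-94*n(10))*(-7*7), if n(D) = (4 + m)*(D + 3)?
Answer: 538902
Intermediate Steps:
n(D) = 27 + 9*D (n(D) = (4 + 5)*(D + 3) = 9*(3 + D) = 27 + 9*D)
(-94*n(10))*(-7*7) = (-94*(27 + 9*10))*(-7*7) = -94*(27 + 90)*(-49) = -94*117*(-49) = -10998*(-49) = 538902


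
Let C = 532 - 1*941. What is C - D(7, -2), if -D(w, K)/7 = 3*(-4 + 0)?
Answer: -493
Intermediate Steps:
D(w, K) = 84 (D(w, K) = -21*(-4 + 0) = -21*(-4) = -7*(-12) = 84)
C = -409 (C = 532 - 941 = -409)
C - D(7, -2) = -409 - 1*84 = -409 - 84 = -493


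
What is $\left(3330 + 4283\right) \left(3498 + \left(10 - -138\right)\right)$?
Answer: $27756998$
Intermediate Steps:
$\left(3330 + 4283\right) \left(3498 + \left(10 - -138\right)\right) = 7613 \left(3498 + \left(10 + 138\right)\right) = 7613 \left(3498 + 148\right) = 7613 \cdot 3646 = 27756998$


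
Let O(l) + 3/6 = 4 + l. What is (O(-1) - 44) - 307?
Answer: -697/2 ≈ -348.50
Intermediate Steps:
O(l) = 7/2 + l (O(l) = -½ + (4 + l) = 7/2 + l)
(O(-1) - 44) - 307 = ((7/2 - 1) - 44) - 307 = (5/2 - 44) - 307 = -83/2 - 307 = -697/2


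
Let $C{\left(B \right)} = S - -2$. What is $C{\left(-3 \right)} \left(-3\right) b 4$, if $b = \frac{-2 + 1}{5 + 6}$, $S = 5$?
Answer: $\frac{84}{11} \approx 7.6364$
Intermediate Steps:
$b = - \frac{1}{11} \approx -0.090909$
$C{\left(B \right)} = 7$ ($C{\left(B \right)} = 5 - -2 = 5 + 2 = 7$)
$C{\left(-3 \right)} \left(-3\right) b 4 = 7 \left(-3\right) \left(- \frac{1}{11}\right) 4 = \left(-21\right) \left(- \frac{1}{11}\right) 4 = \frac{21}{11} \cdot 4 = \frac{84}{11}$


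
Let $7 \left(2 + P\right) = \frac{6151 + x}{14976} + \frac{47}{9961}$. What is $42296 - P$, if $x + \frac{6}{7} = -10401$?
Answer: $\frac{11042236956353}{261057888} \approx 42298.0$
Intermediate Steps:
$x = - \frac{72813}{7}$ ($x = - \frac{6}{7} - 10401 = - \frac{72813}{7} \approx -10402.0$)
$P = - \frac{532525505}{261057888}$ ($P = -2 + \frac{\frac{6151 - \frac{72813}{7}}{14976} + \frac{47}{9961}}{7} = -2 + \frac{\left(- \frac{29756}{7}\right) \frac{1}{14976} + 47 \cdot \frac{1}{9961}}{7} = -2 + \frac{- \frac{7439}{26208} + \frac{47}{9961}}{7} = -2 + \frac{1}{7} \left(- \frac{10409729}{37293984}\right) = -2 - \frac{10409729}{261057888} = - \frac{532525505}{261057888} \approx -2.0399$)
$42296 - P = 42296 - - \frac{532525505}{261057888} = 42296 + \frac{532525505}{261057888} = \frac{11042236956353}{261057888}$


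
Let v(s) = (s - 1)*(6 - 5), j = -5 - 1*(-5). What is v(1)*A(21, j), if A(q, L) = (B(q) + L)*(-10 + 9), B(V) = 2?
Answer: 0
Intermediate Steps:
j = 0 (j = -5 + 5 = 0)
A(q, L) = -2 - L (A(q, L) = (2 + L)*(-10 + 9) = (2 + L)*(-1) = -2 - L)
v(s) = -1 + s (v(s) = (-1 + s)*1 = -1 + s)
v(1)*A(21, j) = (-1 + 1)*(-2 - 1*0) = 0*(-2 + 0) = 0*(-2) = 0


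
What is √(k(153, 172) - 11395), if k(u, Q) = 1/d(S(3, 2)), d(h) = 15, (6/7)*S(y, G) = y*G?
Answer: 2*I*√640965/15 ≈ 106.75*I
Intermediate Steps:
S(y, G) = 7*G*y/6 (S(y, G) = 7*(y*G)/6 = 7*(G*y)/6 = 7*G*y/6)
k(u, Q) = 1/15
√(k(153, 172) - 11395) = √(1/15 - 11395) = √(-170924/15) = 2*I*√640965/15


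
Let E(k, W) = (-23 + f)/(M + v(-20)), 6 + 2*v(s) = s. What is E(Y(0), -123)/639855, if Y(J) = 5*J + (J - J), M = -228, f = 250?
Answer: -227/154205055 ≈ -1.4721e-6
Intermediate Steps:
v(s) = -3 + s/2
Y(J) = 5*J (Y(J) = 5*J + 0 = 5*J)
E(k, W) = -227/241 (E(k, W) = (-23 + 250)/(-228 + (-3 + (1/2)*(-20))) = 227/(-228 + (-3 - 10)) = 227/(-228 - 13) = 227/(-241) = 227*(-1/241) = -227/241)
E(Y(0), -123)/639855 = -227/241/639855 = -227/241*1/639855 = -227/154205055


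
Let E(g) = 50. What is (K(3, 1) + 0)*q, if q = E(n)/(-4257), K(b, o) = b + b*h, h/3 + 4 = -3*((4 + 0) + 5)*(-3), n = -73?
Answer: -11600/1419 ≈ -8.1748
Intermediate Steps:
h = 231 (h = -12 + 3*(-3*((4 + 0) + 5)*(-3)) = -12 + 3*(-3*(4 + 5)*(-3)) = -12 + 3*(-3*9*(-3)) = -12 + 3*(-27*(-3)) = -12 + 3*81 = -12 + 243 = 231)
K(b, o) = 232*b (K(b, o) = b + b*231 = b + 231*b = 232*b)
q = -50/4257 (q = 50/(-4257) = 50*(-1/4257) = -50/4257 ≈ -0.011745)
(K(3, 1) + 0)*q = (232*3 + 0)*(-50/4257) = (696 + 0)*(-50/4257) = 696*(-50/4257) = -11600/1419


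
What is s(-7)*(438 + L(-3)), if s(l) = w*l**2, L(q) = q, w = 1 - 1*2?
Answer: -21315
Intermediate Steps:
w = -1 (w = 1 - 2 = -1)
s(l) = -l**2
s(-7)*(438 + L(-3)) = (-1*(-7)**2)*(438 - 3) = -1*49*435 = -49*435 = -21315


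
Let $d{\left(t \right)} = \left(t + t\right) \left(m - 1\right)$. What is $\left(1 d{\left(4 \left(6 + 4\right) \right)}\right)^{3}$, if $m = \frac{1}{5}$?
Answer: $-262144$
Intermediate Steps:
$m = \frac{1}{5} \approx 0.2$
$d{\left(t \right)} = - \frac{8 t}{5}$ ($d{\left(t \right)} = \left(t + t\right) \left(\frac{1}{5} - 1\right) = 2 t \left(- \frac{4}{5}\right) = - \frac{8 t}{5}$)
$\left(1 d{\left(4 \left(6 + 4\right) \right)}\right)^{3} = \left(1 \left(- \frac{8 \cdot 4 \left(6 + 4\right)}{5}\right)\right)^{3} = \left(1 \left(- \frac{8 \cdot 4 \cdot 10}{5}\right)\right)^{3} = \left(1 \left(\left(- \frac{8}{5}\right) 40\right)\right)^{3} = \left(1 \left(-64\right)\right)^{3} = \left(-64\right)^{3} = -262144$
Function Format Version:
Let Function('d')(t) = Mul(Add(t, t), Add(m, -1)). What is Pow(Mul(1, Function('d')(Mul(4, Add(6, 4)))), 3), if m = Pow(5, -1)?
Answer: -262144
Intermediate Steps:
m = Rational(1, 5) ≈ 0.20000
Function('d')(t) = Mul(Rational(-8, 5), t) (Function('d')(t) = Mul(Add(t, t), Add(Rational(1, 5), -1)) = Mul(Mul(2, t), Rational(-4, 5)) = Mul(Rational(-8, 5), t))
Pow(Mul(1, Function('d')(Mul(4, Add(6, 4)))), 3) = Pow(Mul(1, Mul(Rational(-8, 5), Mul(4, Add(6, 4)))), 3) = Pow(Mul(1, Mul(Rational(-8, 5), Mul(4, 10))), 3) = Pow(Mul(1, Mul(Rational(-8, 5), 40)), 3) = Pow(Mul(1, -64), 3) = Pow(-64, 3) = -262144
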